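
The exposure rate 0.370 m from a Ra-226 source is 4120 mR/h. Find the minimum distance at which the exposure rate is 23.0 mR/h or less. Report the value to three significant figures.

Intensity scales as (d₁/d₂)², so d₂ = d₁·√(I₁/I₂).
I₁/I₂ = 4120/23.0 = 179.1, so d₂ = 0.370 × √179.1 = 4.952 m.

4.95 m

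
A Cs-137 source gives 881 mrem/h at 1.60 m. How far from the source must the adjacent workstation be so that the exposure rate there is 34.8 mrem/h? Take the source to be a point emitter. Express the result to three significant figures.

8.05 m

Intensity scales as (d₁/d₂)², so d₂ = d₁·√(I₁/I₂).
I₁/I₂ = 881/34.8 = 25.32, so d₂ = 1.60 × √25.32 = 8.051 m.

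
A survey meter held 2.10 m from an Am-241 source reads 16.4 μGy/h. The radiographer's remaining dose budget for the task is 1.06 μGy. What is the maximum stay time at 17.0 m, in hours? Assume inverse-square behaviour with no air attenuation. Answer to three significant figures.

4.24 h

Applying the 1/r² law, rate at 17.0 m:
16.4 × (2.10/17.0)² = 16.4 × 0.01526 = 0.2503 μGy/h.
Stay time = 1.06 μGy ÷ 0.2503 μGy/h = 4.235 h.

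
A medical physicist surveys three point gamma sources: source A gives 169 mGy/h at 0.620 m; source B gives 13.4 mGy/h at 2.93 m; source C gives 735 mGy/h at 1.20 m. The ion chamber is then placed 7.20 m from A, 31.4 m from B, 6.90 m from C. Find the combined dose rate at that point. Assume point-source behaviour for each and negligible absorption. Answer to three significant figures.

By superposition, sum each source's inverse-square contribution:
A: 169 × (0.620/7.20)² = 1.253 mGy/h
B: 13.4 × (2.93/31.4)² = 0.1167 mGy/h
C: 735 × (1.20/6.90)² = 22.23 mGy/h
Total = 1.253 + 0.1167 + 22.23 = 23.60 mGy/h.

23.6 mGy/h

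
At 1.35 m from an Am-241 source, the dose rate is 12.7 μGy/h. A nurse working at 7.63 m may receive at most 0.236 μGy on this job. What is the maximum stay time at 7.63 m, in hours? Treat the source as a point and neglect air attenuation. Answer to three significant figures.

Applying the 1/r² law, rate at 7.63 m:
12.7 × (1.35/7.63)² = 12.7 × 0.03131 = 0.3976 μGy/h.
Stay time = 0.236 μGy ÷ 0.3976 μGy/h = 0.5936 h.

0.594 h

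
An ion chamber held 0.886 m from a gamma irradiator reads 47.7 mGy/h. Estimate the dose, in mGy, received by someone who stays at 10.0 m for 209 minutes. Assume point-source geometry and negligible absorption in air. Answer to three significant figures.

1.30 mGy

By the inverse-square law, rate at 10.0 m:
47.7 × (0.886/10.0)² = 47.7 × 0.007850 = 0.3744 mGy/h.
Dose = rate × time = 0.3744 mGy/h × 3.483 h = 1.304 mGy.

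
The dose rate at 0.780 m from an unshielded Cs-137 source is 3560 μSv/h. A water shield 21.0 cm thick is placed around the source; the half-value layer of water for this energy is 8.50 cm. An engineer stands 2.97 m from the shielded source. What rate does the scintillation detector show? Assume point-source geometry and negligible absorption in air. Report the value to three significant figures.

44.3 μSv/h

Distance alone: (0.780/2.97)² = 0.06897, so 3560 × 0.06897 = 245.5 μSv/h.
Shield: 21.0/8.50 = 2.471 half-value layers → attenuation 2^(−2.471) = 0.1804.
Combined: 245.5 × 0.1804 = 44.29 μSv/h.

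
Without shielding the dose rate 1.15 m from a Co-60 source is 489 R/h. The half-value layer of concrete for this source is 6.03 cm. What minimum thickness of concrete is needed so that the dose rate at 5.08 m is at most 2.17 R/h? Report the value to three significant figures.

21.3 cm

At 5.08 m, distance alone gives (1.15/5.08)² = 0.05125, so 489 × 0.05125 = 25.06 R/h.
Further attenuation needed: 25.06/2.17 = 11.55.
n = log₂(11.55) = 3.530 half-value layers.
Thickness = 3.530 × 6.03 cm = 21.29 cm.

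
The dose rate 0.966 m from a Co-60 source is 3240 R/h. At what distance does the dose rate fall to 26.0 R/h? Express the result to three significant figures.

By the inverse-square law, d₂ = d₁·√(I₁/I₂).
I₁/I₂ = 3240/26.0 = 124.6, so d₂ = 0.966 × √124.6 = 10.78 m.

10.8 m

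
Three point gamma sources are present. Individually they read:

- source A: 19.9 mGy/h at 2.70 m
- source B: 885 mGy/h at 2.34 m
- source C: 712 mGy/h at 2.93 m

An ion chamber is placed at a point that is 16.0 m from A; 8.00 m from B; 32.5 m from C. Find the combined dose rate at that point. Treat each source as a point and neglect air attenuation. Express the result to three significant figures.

82.1 mGy/h

By superposition, sum each source's inverse-square contribution:
A: 19.9 × (2.70/16.0)² = 0.5667 mGy/h
B: 885 × (2.34/8.00)² = 75.72 mGy/h
C: 712 × (2.93/32.5)² = 5.787 mGy/h
Total = 0.5667 + 75.72 + 5.787 = 82.07 mGy/h.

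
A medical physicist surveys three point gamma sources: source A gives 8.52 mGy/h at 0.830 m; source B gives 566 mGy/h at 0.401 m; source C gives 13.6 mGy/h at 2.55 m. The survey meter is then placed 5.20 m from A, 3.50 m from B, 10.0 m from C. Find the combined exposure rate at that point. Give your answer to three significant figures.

By superposition, sum each source's inverse-square contribution:
A: 8.52 × (0.830/5.20)² = 0.2171 mGy/h
B: 566 × (0.401/3.50)² = 7.430 mGy/h
C: 13.6 × (2.55/10.0)² = 0.8843 mGy/h
Total = 0.2171 + 7.430 + 0.8843 = 8.531 mGy/h.

8.53 mGy/h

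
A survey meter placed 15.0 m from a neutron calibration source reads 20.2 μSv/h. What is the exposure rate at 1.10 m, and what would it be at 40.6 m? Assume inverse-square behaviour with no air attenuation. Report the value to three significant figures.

3760 μSv/h; 2.76 μSv/h

Since intensity falls as 1/r²,
At 1.10 m: (15.0/1.10)² = 186.0, so 20.2 × 186.0 = 3757 μSv/h
At 40.6 m: (1.10/40.6)² = 0.0007341, so 3757 × 0.0007341 = 2.758 μSv/h.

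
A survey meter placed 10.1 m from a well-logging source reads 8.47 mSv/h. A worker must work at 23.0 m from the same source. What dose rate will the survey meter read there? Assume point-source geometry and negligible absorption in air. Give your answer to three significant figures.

Intensity scales as (d₁/d₂)², so scaling from 10.1 m to 23.0 m:
8.47 × (10.1/23.0)² = 8.47 × 0.1928 = 1.633 mSv/h.

1.63 mSv/h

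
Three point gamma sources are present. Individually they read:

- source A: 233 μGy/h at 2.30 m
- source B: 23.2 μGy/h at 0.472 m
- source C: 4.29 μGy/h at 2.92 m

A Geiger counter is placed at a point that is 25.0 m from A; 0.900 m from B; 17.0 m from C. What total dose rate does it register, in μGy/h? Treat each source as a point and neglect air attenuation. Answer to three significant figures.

8.48 μGy/h

By superposition, sum each source's inverse-square contribution:
A: 233 × (2.30/25.0)² = 1.972 μGy/h
B: 23.2 × (0.472/0.900)² = 6.381 μGy/h
C: 4.29 × (2.92/17.0)² = 0.1266 μGy/h
Total = 1.972 + 6.381 + 0.1266 = 8.480 μGy/h.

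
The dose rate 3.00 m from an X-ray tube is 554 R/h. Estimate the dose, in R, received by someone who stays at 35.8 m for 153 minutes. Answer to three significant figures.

Applying the 1/r² law, rate at 35.8 m:
554 × (3.00/35.8)² = 554 × 0.007022 = 3.890 R/h.
Dose = rate × time = 3.890 R/h × 2.550 h = 9.919 R.

9.92 R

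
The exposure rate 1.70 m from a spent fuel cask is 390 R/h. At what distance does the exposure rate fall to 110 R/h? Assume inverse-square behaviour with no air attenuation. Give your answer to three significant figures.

By the inverse-square law, d₂ = d₁·√(I₁/I₂).
I₁/I₂ = 390/110 = 3.545, so d₂ = 1.70 × √3.545 = 3.201 m.

3.20 m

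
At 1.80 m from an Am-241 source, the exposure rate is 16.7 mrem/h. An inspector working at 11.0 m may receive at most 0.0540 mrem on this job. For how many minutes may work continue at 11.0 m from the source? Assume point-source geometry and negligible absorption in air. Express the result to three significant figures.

7.25 min

Intensity scales as (d₁/d₂)², so rate at 11.0 m:
(1.80/11.0)² = 0.02678, so 16.7 × 0.02678 = 0.4472 mrem/h.
Stay time = 0.0540 mrem ÷ 0.4472 mrem/h = 0.1208 h = 7.248 min.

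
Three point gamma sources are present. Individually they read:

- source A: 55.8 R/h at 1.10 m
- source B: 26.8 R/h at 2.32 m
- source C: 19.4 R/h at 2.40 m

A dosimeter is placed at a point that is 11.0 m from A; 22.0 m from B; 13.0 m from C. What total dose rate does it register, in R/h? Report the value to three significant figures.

By superposition, sum each source's inverse-square contribution:
A: 55.8 × (1.10/11.0)² = 0.5580 R/h
B: 26.8 × (2.32/22.0)² = 0.2980 R/h
C: 19.4 × (2.40/13.0)² = 0.6612 R/h
Total = 0.5580 + 0.2980 + 0.6612 = 1.517 R/h.

1.52 R/h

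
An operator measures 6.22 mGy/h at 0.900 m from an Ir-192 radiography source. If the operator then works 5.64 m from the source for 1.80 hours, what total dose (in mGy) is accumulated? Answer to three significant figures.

0.285 mGy

Since intensity falls as 1/r², rate at 5.64 m:
6.22 × (0.900/5.64)² = 6.22 × 0.02546 = 0.1584 mGy/h.
Dose = rate × time = 0.1584 mGy/h × 1.800 h = 0.2851 mGy.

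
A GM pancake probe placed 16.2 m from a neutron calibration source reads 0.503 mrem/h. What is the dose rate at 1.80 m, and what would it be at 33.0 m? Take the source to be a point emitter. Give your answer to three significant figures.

By the inverse-square law,
At 1.80 m: 0.503 × (16.2/1.80)² = 0.503 × 81.00 = 40.74 mrem/h
At 33.0 m: (1.80/33.0)² = 0.002975, so 40.74 × 0.002975 = 0.1212 mrem/h.

40.7 mrem/h; 0.121 mrem/h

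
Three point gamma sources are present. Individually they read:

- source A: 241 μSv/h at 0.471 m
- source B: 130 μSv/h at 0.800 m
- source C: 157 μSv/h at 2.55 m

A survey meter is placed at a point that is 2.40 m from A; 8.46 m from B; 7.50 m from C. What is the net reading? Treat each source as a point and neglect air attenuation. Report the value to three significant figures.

By superposition, sum each source's inverse-square contribution:
A: 241 × (0.471/2.40)² = 9.282 μSv/h
B: 130 × (0.800/8.46)² = 1.162 μSv/h
C: 157 × (2.55/7.50)² = 18.15 μSv/h
Total = 9.282 + 1.162 + 18.15 = 28.59 μSv/h.

28.6 μSv/h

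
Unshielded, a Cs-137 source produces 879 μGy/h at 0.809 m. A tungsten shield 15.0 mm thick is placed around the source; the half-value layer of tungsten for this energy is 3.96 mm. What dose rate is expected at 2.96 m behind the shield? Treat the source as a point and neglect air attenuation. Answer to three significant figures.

Distance alone: 879 × (0.809/2.96)² = 879 × 0.07470 = 65.66 μGy/h.
Shield: 15.0/3.96 = 3.788 half-value layers → attenuation 2^(−3.788) = 0.07239.
Combined: 65.66 × 0.07239 = 4.753 μGy/h.

4.75 μGy/h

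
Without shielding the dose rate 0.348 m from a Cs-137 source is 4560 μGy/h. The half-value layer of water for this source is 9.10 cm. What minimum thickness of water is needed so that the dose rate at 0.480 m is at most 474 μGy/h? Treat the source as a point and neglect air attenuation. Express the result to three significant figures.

At 0.480 m, distance alone gives (0.348/0.480)² = 0.5256, so 4560 × 0.5256 = 2397 μGy/h.
Further attenuation needed: 2397/474 = 5.057.
n = log₂(5.057) = 2.338 half-value layers.
Thickness = 2.338 × 9.10 cm = 21.28 cm.

21.3 cm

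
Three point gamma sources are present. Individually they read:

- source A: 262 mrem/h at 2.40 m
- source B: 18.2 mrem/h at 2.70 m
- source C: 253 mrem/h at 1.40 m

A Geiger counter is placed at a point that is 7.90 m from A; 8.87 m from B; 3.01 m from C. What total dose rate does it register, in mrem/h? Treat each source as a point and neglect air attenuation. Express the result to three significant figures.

Each source contributes Iᵢ·(dᵢ/rᵢ)²; contributions add.
A: 262 × (2.40/7.90)² = 24.18 mrem/h
B: 18.2 × (2.70/8.87)² = 1.686 mrem/h
C: 253 × (1.40/3.01)² = 54.73 mrem/h
Total = 24.18 + 1.686 + 54.73 = 80.60 mrem/h.

80.6 mrem/h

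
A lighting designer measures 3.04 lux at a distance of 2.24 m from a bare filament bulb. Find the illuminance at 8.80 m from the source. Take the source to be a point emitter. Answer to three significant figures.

Using I₁d₁² = I₂d₂², the rate at 8.80 m is
(2.24/8.80)² = 0.06479, so 3.04 × 0.06479 = 0.1970 lux.

0.197 lux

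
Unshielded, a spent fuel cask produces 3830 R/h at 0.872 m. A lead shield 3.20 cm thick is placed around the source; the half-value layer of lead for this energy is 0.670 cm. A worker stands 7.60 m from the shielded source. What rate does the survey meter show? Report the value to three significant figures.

1.84 R/h

Distance alone: (0.872/7.60)² = 0.01316, so 3830 × 0.01316 = 50.40 R/h.
Shield: 3.20/0.670 = 4.776 half-value layers → attenuation 2^(−4.776) = 0.03650.
Combined: 50.40 × 0.03650 = 1.840 R/h.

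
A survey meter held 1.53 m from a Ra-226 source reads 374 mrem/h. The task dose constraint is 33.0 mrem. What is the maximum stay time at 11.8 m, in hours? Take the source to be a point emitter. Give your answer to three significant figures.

5.25 h

Since intensity falls as 1/r², rate at 11.8 m:
(1.53/11.8)² = 0.01681, so 374 × 0.01681 = 6.287 mrem/h.
Stay time = 33.0 mrem ÷ 6.287 mrem/h = 5.249 h.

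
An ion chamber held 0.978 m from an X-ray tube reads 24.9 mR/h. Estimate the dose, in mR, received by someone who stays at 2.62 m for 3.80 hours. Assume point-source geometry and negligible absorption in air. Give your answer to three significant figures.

13.2 mR

By the inverse-square law, rate at 2.62 m:
24.9 × (0.978/2.62)² = 24.9 × 0.1393 = 3.469 mR/h.
Dose = rate × time = 3.469 mR/h × 3.800 h = 13.18 mR.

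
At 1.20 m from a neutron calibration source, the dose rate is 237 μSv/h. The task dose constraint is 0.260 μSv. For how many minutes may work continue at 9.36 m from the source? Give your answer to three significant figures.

Using I₁d₁² = I₂d₂², rate at 9.36 m:
(1.20/9.36)² = 0.01644, so 237 × 0.01644 = 3.896 μSv/h.
Stay time = 0.260 μSv ÷ 3.896 μSv/h = 0.06674 h = 4.004 min.

4.00 min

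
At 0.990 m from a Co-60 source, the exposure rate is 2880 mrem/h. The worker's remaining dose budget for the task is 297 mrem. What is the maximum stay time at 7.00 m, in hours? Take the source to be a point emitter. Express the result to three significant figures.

5.16 h

By the inverse-square law, rate at 7.00 m:
(0.990/7.00)² = 0.02000, so 2880 × 0.02000 = 57.60 mrem/h.
Stay time = 297 mrem ÷ 57.60 mrem/h = 5.156 h.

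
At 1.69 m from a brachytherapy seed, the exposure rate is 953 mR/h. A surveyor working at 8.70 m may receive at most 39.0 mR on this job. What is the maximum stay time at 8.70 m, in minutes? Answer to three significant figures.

Using I₁d₁² = I₂d₂², rate at 8.70 m:
(1.69/8.70)² = 0.03773, so 953 × 0.03773 = 35.96 mR/h.
Stay time = 39.0 mR ÷ 35.96 mR/h = 1.085 h = 65.10 min.

65.1 min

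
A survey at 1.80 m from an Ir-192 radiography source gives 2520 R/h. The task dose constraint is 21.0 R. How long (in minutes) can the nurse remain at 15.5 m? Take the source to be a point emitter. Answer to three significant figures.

37.1 min

Intensity scales as (d₁/d₂)², so rate at 15.5 m:
(1.80/15.5)² = 0.01349, so 2520 × 0.01349 = 33.99 R/h.
Stay time = 21.0 R ÷ 33.99 R/h = 0.6178 h = 37.07 min.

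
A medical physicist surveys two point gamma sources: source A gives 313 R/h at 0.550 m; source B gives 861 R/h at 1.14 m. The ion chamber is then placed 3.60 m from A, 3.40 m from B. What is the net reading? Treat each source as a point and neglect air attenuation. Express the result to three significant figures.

104 R/h

Each source contributes Iᵢ·(dᵢ/rᵢ)²; contributions add.
A: 313 × (0.550/3.60)² = 7.306 R/h
B: 861 × (1.14/3.40)² = 96.80 R/h
Total = 7.306 + 96.80 = 104.1 R/h.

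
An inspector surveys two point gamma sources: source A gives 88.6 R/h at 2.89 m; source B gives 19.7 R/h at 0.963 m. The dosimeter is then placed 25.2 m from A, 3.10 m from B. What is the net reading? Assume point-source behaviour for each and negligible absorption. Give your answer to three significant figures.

3.07 R/h

By superposition, sum each source's inverse-square contribution:
A: 88.6 × (2.89/25.2)² = 1.165 R/h
B: 19.7 × (0.963/3.10)² = 1.901 R/h
Total = 1.165 + 1.901 = 3.066 R/h.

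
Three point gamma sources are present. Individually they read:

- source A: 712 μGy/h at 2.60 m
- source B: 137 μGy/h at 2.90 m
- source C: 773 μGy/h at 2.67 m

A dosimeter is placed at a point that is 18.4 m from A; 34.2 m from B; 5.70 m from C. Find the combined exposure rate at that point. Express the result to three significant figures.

185 μGy/h

By superposition, sum each source's inverse-square contribution:
A: 712 × (2.60/18.4)² = 14.22 μGy/h
B: 137 × (2.90/34.2)² = 0.9851 μGy/h
C: 773 × (2.67/5.70)² = 169.6 μGy/h
Total = 14.22 + 0.9851 + 169.6 = 184.8 μGy/h.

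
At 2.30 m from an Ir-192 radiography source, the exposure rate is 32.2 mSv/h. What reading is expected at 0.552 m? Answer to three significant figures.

559 mSv/h

Intensity scales as (d₁/d₂)², so the rate at 0.552 m is
(2.30/0.552)² = 17.36, so 32.2 × 17.36 = 559.0 mSv/h.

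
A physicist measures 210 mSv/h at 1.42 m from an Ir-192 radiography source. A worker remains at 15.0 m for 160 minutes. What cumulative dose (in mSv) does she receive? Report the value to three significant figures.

5.02 mSv

Intensity scales as (d₁/d₂)², so rate at 15.0 m:
210 × (1.42/15.0)² = 210 × 0.008962 = 1.882 mSv/h.
Dose = rate × time = 1.882 mSv/h × 2.667 h = 5.019 mSv.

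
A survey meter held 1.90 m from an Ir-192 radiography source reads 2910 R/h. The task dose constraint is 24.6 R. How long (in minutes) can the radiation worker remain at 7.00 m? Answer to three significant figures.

Applying the 1/r² law, rate at 7.00 m:
(1.90/7.00)² = 0.07367, so 2910 × 0.07367 = 214.4 R/h.
Stay time = 24.6 R ÷ 214.4 R/h = 0.1147 h = 6.882 min.

6.88 min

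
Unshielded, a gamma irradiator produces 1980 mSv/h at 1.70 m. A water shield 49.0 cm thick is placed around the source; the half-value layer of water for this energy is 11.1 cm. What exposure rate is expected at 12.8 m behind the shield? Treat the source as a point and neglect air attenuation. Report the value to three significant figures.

Distance alone: 1980 × (1.70/12.8)² = 1980 × 0.01764 = 34.93 mSv/h.
Shield: 49.0/11.1 = 4.414 half-value layers → attenuation 2^(−4.414) = 0.04691.
Combined: 34.93 × 0.04691 = 1.639 mSv/h.

1.64 mSv/h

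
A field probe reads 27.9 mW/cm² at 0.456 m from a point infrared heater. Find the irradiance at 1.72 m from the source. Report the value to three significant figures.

Intensity scales as (d₁/d₂)², so the rate at 1.72 m is
(0.456/1.72)² = 0.07029, so 27.9 × 0.07029 = 1.961 mW/cm².

1.96 mW/cm²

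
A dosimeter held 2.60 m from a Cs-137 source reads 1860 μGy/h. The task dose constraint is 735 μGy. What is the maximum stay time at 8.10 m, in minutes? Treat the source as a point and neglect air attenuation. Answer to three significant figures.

By the inverse-square law, rate at 8.10 m:
1860 × (2.60/8.10)² = 1860 × 0.1030 = 191.6 μGy/h.
Stay time = 735 μGy ÷ 191.6 μGy/h = 3.836 h = 230.2 min.

230 min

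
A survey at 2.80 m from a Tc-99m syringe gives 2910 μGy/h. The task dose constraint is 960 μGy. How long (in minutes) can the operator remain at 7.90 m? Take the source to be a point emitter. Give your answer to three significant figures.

158 min

Using I₁d₁² = I₂d₂², rate at 7.90 m:
(2.80/7.90)² = 0.1256, so 2910 × 0.1256 = 365.5 μGy/h.
Stay time = 960 μGy ÷ 365.5 μGy/h = 2.627 h = 157.6 min.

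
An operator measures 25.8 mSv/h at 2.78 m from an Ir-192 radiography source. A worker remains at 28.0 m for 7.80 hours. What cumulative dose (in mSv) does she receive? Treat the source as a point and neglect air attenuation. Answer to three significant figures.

1.98 mSv

Intensity scales as (d₁/d₂)², so rate at 28.0 m:
(2.78/28.0)² = 0.009858, so 25.8 × 0.009858 = 0.2543 mSv/h.
Dose = rate × time = 0.2543 mSv/h × 7.800 h = 1.984 mSv.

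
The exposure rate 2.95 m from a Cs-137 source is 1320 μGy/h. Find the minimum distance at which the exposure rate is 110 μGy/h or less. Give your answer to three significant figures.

By the inverse-square law, d₂ = d₁·√(I₁/I₂).
I₁/I₂ = 1320/110 = 12.00, so d₂ = 2.95 × √12.00 = 10.22 m.

10.2 m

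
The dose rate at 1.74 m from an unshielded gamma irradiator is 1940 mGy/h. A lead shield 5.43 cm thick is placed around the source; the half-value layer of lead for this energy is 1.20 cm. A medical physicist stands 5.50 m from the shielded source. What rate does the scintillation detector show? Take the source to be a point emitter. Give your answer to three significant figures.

8.43 mGy/h

Distance alone: 1940 × (1.74/5.50)² = 1940 × 0.1001 = 194.2 mGy/h.
Shield: 5.43/1.20 = 4.525 half-value layers → attenuation 2^(−4.525) = 0.04343.
Combined: 194.2 × 0.04343 = 8.434 mGy/h.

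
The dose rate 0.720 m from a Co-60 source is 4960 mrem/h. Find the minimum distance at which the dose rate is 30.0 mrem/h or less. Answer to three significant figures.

9.26 m

Using I₁d₁² = I₂d₂², d₂ = d₁·√(I₁/I₂).
I₁/I₂ = 4960/30.0 = 165.3, so d₂ = 0.720 × √165.3 = 9.257 m.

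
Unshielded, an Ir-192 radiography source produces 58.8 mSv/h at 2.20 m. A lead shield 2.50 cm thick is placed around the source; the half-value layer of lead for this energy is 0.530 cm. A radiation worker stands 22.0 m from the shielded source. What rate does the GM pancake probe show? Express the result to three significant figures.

Distance alone: 58.8 × (2.20/22.0)² = 58.8 × 0.01000 = 0.5880 mSv/h.
Shield: 2.50/0.530 = 4.717 half-value layers → attenuation 2^(−4.717) = 0.03802.
Combined: 0.5880 × 0.03802 = 0.02236 mSv/h.

0.0224 mSv/h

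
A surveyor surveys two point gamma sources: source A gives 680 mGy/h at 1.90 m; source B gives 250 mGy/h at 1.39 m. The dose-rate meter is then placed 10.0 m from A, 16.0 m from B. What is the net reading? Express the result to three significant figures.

By superposition, sum each source's inverse-square contribution:
A: 680 × (1.90/10.0)² = 24.55 mGy/h
B: 250 × (1.39/16.0)² = 1.887 mGy/h
Total = 24.55 + 1.887 = 26.44 mGy/h.

26.4 mGy/h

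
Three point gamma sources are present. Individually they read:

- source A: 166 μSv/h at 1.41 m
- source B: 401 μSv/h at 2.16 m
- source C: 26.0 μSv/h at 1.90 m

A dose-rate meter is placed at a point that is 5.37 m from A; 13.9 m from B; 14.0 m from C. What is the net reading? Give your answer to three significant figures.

By superposition, sum each source's inverse-square contribution:
A: 166 × (1.41/5.37)² = 11.44 μSv/h
B: 401 × (2.16/13.9)² = 9.683 μSv/h
C: 26.0 × (1.90/14.0)² = 0.4789 μSv/h
Total = 11.44 + 9.683 + 0.4789 = 21.60 μSv/h.

21.6 μSv/h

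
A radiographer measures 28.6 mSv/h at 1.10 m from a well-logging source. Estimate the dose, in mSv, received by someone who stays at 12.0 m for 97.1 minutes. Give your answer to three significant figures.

0.389 mSv

Since intensity falls as 1/r², rate at 12.0 m:
28.6 × (1.10/12.0)² = 28.6 × 0.008403 = 0.2403 mSv/h.
Dose = rate × time = 0.2403 mSv/h × 1.618 h = 0.3888 mSv.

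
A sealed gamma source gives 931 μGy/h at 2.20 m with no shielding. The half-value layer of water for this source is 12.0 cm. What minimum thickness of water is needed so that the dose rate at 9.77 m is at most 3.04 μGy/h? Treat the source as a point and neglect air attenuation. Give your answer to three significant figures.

At 9.77 m, distance alone gives 931 × (2.20/9.77)² = 931 × 0.05071 = 47.21 μGy/h.
Further attenuation needed: 47.21/3.04 = 15.53.
n = log₂(15.53) = 3.957 half-value layers.
Thickness = 3.957 × 12.0 cm = 47.48 cm.

47.5 cm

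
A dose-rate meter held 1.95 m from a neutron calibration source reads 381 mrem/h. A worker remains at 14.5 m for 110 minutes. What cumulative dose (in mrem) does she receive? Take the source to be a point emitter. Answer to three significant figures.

12.6 mrem

Using I₁d₁² = I₂d₂², rate at 14.5 m:
(1.95/14.5)² = 0.01809, so 381 × 0.01809 = 6.892 mrem/h.
Dose = rate × time = 6.892 mrem/h × 1.833 h = 12.63 mrem.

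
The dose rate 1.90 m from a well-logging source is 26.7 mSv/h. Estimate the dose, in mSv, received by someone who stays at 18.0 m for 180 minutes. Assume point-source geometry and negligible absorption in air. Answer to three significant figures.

Applying the 1/r² law, rate at 18.0 m:
(1.90/18.0)² = 0.01114, so 26.7 × 0.01114 = 0.2974 mSv/h.
Dose = rate × time = 0.2974 mSv/h × 3.000 h = 0.8922 mSv.

0.892 mSv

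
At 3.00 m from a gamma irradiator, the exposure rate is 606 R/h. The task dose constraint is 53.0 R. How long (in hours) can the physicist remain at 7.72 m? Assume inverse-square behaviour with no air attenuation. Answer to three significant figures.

0.579 h

Using I₁d₁² = I₂d₂², rate at 7.72 m:
(3.00/7.72)² = 0.1510, so 606 × 0.1510 = 91.51 R/h.
Stay time = 53.0 R ÷ 91.51 R/h = 0.5792 h.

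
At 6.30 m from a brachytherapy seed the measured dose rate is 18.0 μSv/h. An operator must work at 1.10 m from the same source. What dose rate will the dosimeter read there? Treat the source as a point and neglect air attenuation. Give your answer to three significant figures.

590 μSv/h

Applying the 1/r² law, scaling from 6.30 m to 1.10 m:
18.0 × (6.30/1.10)² = 18.0 × 32.80 = 590.4 μSv/h.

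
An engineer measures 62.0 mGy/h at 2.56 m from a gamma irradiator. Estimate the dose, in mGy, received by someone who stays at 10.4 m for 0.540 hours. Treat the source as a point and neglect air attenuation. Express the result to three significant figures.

Using I₁d₁² = I₂d₂², rate at 10.4 m:
(2.56/10.4)² = 0.06059, so 62.0 × 0.06059 = 3.757 mGy/h.
Dose = rate × time = 3.757 mGy/h × 0.5400 h = 2.029 mGy.

2.03 mGy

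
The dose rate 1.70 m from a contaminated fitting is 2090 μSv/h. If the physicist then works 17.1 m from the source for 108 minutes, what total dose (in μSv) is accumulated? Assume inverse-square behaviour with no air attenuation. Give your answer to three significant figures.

37.2 μSv

Applying the 1/r² law, rate at 17.1 m:
(1.70/17.1)² = 0.009883, so 2090 × 0.009883 = 20.66 μSv/h.
Dose = rate × time = 20.66 μSv/h × 1.800 h = 37.19 μSv.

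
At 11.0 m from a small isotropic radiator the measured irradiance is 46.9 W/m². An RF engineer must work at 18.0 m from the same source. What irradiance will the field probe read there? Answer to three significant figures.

17.5 W/m²

Applying the 1/r² law, scaling from 11.0 m to 18.0 m:
(11.0/18.0)² = 0.3735, so 46.9 × 0.3735 = 17.52 W/m².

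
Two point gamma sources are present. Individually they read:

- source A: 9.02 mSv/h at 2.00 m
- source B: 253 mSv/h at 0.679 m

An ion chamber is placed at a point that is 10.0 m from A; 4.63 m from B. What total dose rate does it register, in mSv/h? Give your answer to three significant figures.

By superposition, sum each source's inverse-square contribution:
A: 9.02 × (2.00/10.0)² = 0.3608 mSv/h
B: 253 × (0.679/4.63)² = 5.441 mSv/h
Total = 0.3608 + 5.441 = 5.802 mSv/h.

5.80 mSv/h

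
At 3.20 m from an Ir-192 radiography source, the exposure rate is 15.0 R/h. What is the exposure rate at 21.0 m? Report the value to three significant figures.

0.348 R/h

Using I₁d₁² = I₂d₂², the rate at 21.0 m is
(3.20/21.0)² = 0.02322, so 15.0 × 0.02322 = 0.3483 R/h.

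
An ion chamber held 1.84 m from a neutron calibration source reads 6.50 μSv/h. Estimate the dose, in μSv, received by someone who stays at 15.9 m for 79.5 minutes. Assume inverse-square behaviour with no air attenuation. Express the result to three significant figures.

Applying the 1/r² law, rate at 15.9 m:
6.50 × (1.84/15.9)² = 6.50 × 0.01339 = 0.08704 μSv/h.
Dose = rate × time = 0.08704 μSv/h × 1.325 h = 0.1153 μSv.

0.115 μSv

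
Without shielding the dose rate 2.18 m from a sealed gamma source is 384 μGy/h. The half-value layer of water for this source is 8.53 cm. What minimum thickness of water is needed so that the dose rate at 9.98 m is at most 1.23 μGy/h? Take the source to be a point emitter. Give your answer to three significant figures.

33.2 cm

At 9.98 m, distance alone gives (2.18/9.98)² = 0.04771, so 384 × 0.04771 = 18.32 μGy/h.
Further attenuation needed: 18.32/1.23 = 14.89.
n = log₂(14.89) = 3.896 half-value layers.
Thickness = 3.896 × 8.53 cm = 33.23 cm.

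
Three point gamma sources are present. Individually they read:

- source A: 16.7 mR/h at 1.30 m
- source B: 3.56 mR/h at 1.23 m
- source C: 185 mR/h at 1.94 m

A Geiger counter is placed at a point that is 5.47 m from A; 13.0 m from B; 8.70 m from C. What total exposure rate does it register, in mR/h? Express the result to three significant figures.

10.2 mR/h

By superposition, sum each source's inverse-square contribution:
A: 16.7 × (1.30/5.47)² = 0.9433 mR/h
B: 3.56 × (1.23/13.0)² = 0.03187 mR/h
C: 185 × (1.94/8.70)² = 9.199 mR/h
Total = 0.9433 + 0.03187 + 9.199 = 10.17 mR/h.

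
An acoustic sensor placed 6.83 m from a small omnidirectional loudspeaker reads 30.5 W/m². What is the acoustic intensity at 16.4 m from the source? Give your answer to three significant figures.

5.29 W/m²

Intensity scales as (d₁/d₂)², so scaling from 6.83 m to 16.4 m:
30.5 × (6.83/16.4)² = 30.5 × 0.1734 = 5.289 W/m².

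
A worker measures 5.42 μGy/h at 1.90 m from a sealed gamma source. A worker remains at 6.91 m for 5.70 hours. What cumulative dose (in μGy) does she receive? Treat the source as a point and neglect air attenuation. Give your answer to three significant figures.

Since intensity falls as 1/r², rate at 6.91 m:
5.42 × (1.90/6.91)² = 5.42 × 0.07561 = 0.4098 μGy/h.
Dose = rate × time = 0.4098 μGy/h × 5.700 h = 2.336 μGy.

2.34 μGy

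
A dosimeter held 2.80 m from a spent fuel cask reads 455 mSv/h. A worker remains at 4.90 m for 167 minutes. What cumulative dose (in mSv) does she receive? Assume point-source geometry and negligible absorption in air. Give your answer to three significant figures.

414 mSv

Since intensity falls as 1/r², rate at 4.90 m:
(2.80/4.90)² = 0.3265, so 455 × 0.3265 = 148.6 mSv/h.
Dose = rate × time = 148.6 mSv/h × 2.783 h = 413.6 mSv.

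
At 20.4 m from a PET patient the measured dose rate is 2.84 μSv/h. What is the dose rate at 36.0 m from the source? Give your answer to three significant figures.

0.912 μSv/h

Intensity scales as (d₁/d₂)², so scaling from 20.4 m to 36.0 m:
(20.4/36.0)² = 0.3211, so 2.84 × 0.3211 = 0.9119 μSv/h.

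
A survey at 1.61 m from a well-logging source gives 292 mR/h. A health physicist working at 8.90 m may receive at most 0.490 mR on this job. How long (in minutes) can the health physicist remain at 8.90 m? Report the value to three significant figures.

3.08 min

Intensity scales as (d₁/d₂)², so rate at 8.90 m:
292 × (1.61/8.90)² = 292 × 0.03272 = 9.554 mR/h.
Stay time = 0.490 mR ÷ 9.554 mR/h = 0.05129 h = 3.077 min.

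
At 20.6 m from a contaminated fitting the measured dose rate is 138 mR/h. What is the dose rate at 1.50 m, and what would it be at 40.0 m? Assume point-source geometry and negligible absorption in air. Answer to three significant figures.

By the inverse-square law,
At 1.50 m: 138 × (20.6/1.50)² = 138 × 188.6 = 26030 mR/h
At 40.0 m: (1.50/40.0)² = 0.001406, so 26030 × 0.001406 = 36.60 mR/h.

26000 mR/h; 36.6 mR/h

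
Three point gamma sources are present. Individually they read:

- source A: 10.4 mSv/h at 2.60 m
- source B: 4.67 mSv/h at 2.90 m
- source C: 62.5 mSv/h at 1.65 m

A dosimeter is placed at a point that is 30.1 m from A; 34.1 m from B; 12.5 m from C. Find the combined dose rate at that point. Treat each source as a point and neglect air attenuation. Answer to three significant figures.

1.20 mSv/h

By superposition, sum each source's inverse-square contribution:
A: 10.4 × (2.60/30.1)² = 0.07760 mSv/h
B: 4.67 × (2.90/34.1)² = 0.03378 mSv/h
C: 62.5 × (1.65/12.5)² = 1.089 mSv/h
Total = 0.07760 + 0.03378 + 1.089 = 1.200 mSv/h.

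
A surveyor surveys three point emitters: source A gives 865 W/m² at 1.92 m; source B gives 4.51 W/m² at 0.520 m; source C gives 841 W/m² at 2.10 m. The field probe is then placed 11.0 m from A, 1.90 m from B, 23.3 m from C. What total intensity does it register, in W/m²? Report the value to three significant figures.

33.5 W/m²

Each source contributes Iᵢ·(dᵢ/rᵢ)²; contributions add.
A: 865 × (1.92/11.0)² = 26.35 W/m²
B: 4.51 × (0.520/1.90)² = 0.3378 W/m²
C: 841 × (2.10/23.3)² = 6.832 W/m²
Total = 26.35 + 0.3378 + 6.832 = 33.52 W/m².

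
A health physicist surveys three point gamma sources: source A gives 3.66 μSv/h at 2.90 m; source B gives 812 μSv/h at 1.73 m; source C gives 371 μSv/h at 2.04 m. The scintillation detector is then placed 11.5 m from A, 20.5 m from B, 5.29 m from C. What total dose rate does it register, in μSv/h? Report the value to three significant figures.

Each source contributes Iᵢ·(dᵢ/rᵢ)²; contributions add.
A: 3.66 × (2.90/11.5)² = 0.2327 μSv/h
B: 812 × (1.73/20.5)² = 5.783 μSv/h
C: 371 × (2.04/5.29)² = 55.17 μSv/h
Total = 0.2327 + 5.783 + 55.17 = 61.19 μSv/h.

61.2 μSv/h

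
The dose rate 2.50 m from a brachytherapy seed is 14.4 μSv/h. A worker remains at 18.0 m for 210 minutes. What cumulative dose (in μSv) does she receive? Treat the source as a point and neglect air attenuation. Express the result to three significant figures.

Intensity scales as (d₁/d₂)², so rate at 18.0 m:
(2.50/18.0)² = 0.01929, so 14.4 × 0.01929 = 0.2778 μSv/h.
Dose = rate × time = 0.2778 μSv/h × 3.500 h = 0.9723 μSv.

0.972 μSv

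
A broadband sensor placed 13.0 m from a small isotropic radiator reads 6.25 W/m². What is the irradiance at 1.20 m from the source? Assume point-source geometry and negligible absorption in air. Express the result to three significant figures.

By the inverse-square law, scaling from 13.0 m to 1.20 m:
6.25 × (13.0/1.20)² = 6.25 × 117.4 = 733.8 W/m².

734 W/m²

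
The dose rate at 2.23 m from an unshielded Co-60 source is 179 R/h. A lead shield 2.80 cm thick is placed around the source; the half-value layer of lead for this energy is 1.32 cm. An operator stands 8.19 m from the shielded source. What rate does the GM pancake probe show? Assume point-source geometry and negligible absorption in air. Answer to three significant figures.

3.05 R/h

Distance alone: 179 × (2.23/8.19)² = 179 × 0.07414 = 13.27 R/h.
Shield: 2.80/1.32 = 2.121 half-value layers → attenuation 2^(−2.121) = 0.2299.
Combined: 13.27 × 0.2299 = 3.051 R/h.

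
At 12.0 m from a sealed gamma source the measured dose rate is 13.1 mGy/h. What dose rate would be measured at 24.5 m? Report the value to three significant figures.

By the inverse-square law, scaling from 12.0 m to 24.5 m:
13.1 × (12.0/24.5)² = 13.1 × 0.2399 = 3.143 mGy/h.

3.14 mGy/h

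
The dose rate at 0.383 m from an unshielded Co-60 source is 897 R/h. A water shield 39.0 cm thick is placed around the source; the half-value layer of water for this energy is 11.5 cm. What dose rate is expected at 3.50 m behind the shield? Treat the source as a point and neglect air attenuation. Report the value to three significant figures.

Distance alone: 897 × (0.383/3.50)² = 897 × 0.01197 = 10.74 R/h.
Shield: 39.0/11.5 = 3.391 half-value layers → attenuation 2^(−3.391) = 0.09533.
Combined: 10.74 × 0.09533 = 1.024 R/h.

1.02 R/h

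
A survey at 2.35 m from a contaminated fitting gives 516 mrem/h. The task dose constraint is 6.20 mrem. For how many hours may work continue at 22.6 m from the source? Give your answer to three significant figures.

1.11 h

Since intensity falls as 1/r², rate at 22.6 m:
516 × (2.35/22.6)² = 516 × 0.01081 = 5.578 mrem/h.
Stay time = 6.20 mrem ÷ 5.578 mrem/h = 1.112 h.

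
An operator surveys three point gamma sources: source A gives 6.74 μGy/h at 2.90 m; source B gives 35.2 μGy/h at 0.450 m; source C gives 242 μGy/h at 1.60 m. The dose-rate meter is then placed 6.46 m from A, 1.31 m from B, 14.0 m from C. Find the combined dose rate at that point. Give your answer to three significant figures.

8.67 μGy/h

By superposition, sum each source's inverse-square contribution:
A: 6.74 × (2.90/6.46)² = 1.358 μGy/h
B: 35.2 × (0.450/1.31)² = 4.154 μGy/h
C: 242 × (1.60/14.0)² = 3.161 μGy/h
Total = 1.358 + 4.154 + 3.161 = 8.673 μGy/h.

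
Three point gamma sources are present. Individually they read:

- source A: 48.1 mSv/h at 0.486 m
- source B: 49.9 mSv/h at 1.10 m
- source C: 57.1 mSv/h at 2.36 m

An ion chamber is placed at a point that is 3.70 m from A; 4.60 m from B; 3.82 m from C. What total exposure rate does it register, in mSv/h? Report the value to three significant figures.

Each source contributes Iᵢ·(dᵢ/rᵢ)²; contributions add.
A: 48.1 × (0.486/3.70)² = 0.8299 mSv/h
B: 49.9 × (1.10/4.60)² = 2.853 mSv/h
C: 57.1 × (2.36/3.82)² = 21.79 mSv/h
Total = 0.8299 + 2.853 + 21.79 = 25.47 mSv/h.

25.5 mSv/h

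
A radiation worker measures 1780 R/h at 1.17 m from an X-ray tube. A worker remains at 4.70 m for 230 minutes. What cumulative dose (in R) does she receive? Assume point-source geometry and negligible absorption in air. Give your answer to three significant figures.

Intensity scales as (d₁/d₂)², so rate at 4.70 m:
1780 × (1.17/4.70)² = 1780 × 0.06197 = 110.3 R/h.
Dose = rate × time = 110.3 R/h × 3.833 h = 422.8 R.

423 R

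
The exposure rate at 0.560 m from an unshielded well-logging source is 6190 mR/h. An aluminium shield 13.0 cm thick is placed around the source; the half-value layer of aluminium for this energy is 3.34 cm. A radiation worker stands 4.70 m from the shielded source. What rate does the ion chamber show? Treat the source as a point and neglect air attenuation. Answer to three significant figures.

Distance alone: (0.560/4.70)² = 0.01420, so 6190 × 0.01420 = 87.90 mR/h.
Shield: 13.0/3.34 = 3.892 half-value layers → attenuation 2^(−3.892) = 0.06736.
Combined: 87.90 × 0.06736 = 5.921 mR/h.

5.92 mR/h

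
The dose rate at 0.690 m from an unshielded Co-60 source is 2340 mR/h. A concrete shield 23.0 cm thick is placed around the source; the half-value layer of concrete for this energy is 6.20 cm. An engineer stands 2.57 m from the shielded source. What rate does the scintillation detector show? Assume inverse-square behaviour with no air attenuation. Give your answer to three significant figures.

Distance alone: 2340 × (0.690/2.57)² = 2340 × 0.07208 = 168.7 mR/h.
Shield: 23.0/6.20 = 3.710 half-value layers → attenuation 2^(−3.710) = 0.07642.
Combined: 168.7 × 0.07642 = 12.89 mR/h.

12.9 mR/h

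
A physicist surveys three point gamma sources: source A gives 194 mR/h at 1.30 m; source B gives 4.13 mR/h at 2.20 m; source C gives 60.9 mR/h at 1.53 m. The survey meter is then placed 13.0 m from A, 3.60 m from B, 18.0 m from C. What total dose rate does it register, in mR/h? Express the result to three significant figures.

Each source contributes Iᵢ·(dᵢ/rᵢ)²; contributions add.
A: 194 × (1.30/13.0)² = 1.940 mR/h
B: 4.13 × (2.20/3.60)² = 1.542 mR/h
C: 60.9 × (1.53/18.0)² = 0.4400 mR/h
Total = 1.940 + 1.542 + 0.4400 = 3.922 mR/h.

3.92 mR/h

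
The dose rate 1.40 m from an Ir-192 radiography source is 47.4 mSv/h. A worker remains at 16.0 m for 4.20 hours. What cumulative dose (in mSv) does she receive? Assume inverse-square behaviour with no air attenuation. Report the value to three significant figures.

1.52 mSv

Since intensity falls as 1/r², rate at 16.0 m:
47.4 × (1.40/16.0)² = 47.4 × 0.007656 = 0.3629 mSv/h.
Dose = rate × time = 0.3629 mSv/h × 4.200 h = 1.524 mSv.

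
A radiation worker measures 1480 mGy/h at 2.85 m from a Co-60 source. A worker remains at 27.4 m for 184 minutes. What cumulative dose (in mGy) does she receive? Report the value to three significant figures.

49.1 mGy

By the inverse-square law, rate at 27.4 m:
1480 × (2.85/27.4)² = 1480 × 0.01082 = 16.01 mGy/h.
Dose = rate × time = 16.01 mGy/h × 3.067 h = 49.10 mGy.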